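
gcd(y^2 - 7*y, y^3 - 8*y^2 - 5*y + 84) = y - 7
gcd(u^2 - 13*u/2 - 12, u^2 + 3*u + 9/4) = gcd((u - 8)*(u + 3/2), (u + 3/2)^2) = u + 3/2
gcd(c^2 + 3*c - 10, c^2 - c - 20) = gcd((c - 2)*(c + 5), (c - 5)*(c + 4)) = 1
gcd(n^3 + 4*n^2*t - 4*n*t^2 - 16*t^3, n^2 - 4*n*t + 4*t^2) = -n + 2*t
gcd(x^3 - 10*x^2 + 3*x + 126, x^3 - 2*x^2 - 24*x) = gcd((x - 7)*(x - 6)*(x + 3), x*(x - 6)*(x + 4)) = x - 6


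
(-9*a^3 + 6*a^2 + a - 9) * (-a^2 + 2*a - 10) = 9*a^5 - 24*a^4 + 101*a^3 - 49*a^2 - 28*a + 90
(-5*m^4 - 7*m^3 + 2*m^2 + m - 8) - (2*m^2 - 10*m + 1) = -5*m^4 - 7*m^3 + 11*m - 9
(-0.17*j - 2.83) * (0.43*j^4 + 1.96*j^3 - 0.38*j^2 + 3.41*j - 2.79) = -0.0731*j^5 - 1.5501*j^4 - 5.4822*j^3 + 0.4957*j^2 - 9.176*j + 7.8957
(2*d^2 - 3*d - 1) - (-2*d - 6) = 2*d^2 - d + 5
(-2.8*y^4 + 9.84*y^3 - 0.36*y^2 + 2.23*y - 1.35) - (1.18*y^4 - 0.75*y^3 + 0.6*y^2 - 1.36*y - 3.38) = -3.98*y^4 + 10.59*y^3 - 0.96*y^2 + 3.59*y + 2.03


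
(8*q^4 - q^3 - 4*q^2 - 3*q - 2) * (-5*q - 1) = -40*q^5 - 3*q^4 + 21*q^3 + 19*q^2 + 13*q + 2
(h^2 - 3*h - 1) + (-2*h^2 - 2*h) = -h^2 - 5*h - 1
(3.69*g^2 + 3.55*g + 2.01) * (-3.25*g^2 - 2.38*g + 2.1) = -11.9925*g^4 - 20.3197*g^3 - 7.2325*g^2 + 2.6712*g + 4.221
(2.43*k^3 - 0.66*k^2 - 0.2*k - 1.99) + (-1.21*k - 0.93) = 2.43*k^3 - 0.66*k^2 - 1.41*k - 2.92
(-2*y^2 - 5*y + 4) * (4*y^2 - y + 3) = -8*y^4 - 18*y^3 + 15*y^2 - 19*y + 12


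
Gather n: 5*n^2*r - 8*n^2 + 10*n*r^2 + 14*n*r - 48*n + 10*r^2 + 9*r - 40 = n^2*(5*r - 8) + n*(10*r^2 + 14*r - 48) + 10*r^2 + 9*r - 40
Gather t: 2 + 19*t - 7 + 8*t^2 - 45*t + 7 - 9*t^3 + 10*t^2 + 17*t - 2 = -9*t^3 + 18*t^2 - 9*t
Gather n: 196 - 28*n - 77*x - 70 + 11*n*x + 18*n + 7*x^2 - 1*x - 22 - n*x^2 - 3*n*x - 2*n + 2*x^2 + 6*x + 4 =n*(-x^2 + 8*x - 12) + 9*x^2 - 72*x + 108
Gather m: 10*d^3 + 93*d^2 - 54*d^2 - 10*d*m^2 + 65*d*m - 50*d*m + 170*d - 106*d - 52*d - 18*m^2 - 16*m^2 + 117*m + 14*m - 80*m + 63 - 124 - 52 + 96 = 10*d^3 + 39*d^2 + 12*d + m^2*(-10*d - 34) + m*(15*d + 51) - 17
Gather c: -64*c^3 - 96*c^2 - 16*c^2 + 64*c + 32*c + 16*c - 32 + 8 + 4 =-64*c^3 - 112*c^2 + 112*c - 20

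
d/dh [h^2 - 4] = 2*h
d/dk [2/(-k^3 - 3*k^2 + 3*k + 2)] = 6*(k^2 + 2*k - 1)/(k^3 + 3*k^2 - 3*k - 2)^2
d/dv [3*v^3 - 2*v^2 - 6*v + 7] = 9*v^2 - 4*v - 6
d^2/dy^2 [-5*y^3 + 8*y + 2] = -30*y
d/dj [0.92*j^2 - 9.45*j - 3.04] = 1.84*j - 9.45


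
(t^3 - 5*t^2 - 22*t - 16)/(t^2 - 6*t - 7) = (t^2 - 6*t - 16)/(t - 7)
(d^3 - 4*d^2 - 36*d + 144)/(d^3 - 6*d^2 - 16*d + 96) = (d + 6)/(d + 4)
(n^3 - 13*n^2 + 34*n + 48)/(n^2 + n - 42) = (n^2 - 7*n - 8)/(n + 7)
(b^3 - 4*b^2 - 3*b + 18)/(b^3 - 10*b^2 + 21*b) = (b^2 - b - 6)/(b*(b - 7))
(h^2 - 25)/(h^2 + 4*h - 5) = (h - 5)/(h - 1)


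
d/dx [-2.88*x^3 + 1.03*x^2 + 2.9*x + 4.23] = -8.64*x^2 + 2.06*x + 2.9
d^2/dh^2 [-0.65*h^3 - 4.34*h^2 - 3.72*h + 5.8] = -3.9*h - 8.68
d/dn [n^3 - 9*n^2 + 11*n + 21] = 3*n^2 - 18*n + 11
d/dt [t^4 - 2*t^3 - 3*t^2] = 2*t*(2*t^2 - 3*t - 3)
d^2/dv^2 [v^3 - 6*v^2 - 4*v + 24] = 6*v - 12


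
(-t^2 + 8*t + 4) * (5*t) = -5*t^3 + 40*t^2 + 20*t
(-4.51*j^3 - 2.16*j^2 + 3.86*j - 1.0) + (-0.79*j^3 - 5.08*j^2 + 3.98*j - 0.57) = -5.3*j^3 - 7.24*j^2 + 7.84*j - 1.57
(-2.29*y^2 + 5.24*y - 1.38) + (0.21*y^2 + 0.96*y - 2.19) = -2.08*y^2 + 6.2*y - 3.57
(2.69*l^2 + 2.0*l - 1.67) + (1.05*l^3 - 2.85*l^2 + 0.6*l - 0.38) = 1.05*l^3 - 0.16*l^2 + 2.6*l - 2.05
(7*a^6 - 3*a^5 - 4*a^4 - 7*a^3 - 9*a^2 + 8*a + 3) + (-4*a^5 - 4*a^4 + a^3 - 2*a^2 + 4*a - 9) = 7*a^6 - 7*a^5 - 8*a^4 - 6*a^3 - 11*a^2 + 12*a - 6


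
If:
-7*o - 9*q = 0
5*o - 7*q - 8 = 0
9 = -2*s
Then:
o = 36/47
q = -28/47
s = -9/2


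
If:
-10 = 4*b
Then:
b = -5/2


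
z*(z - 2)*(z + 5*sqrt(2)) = z^3 - 2*z^2 + 5*sqrt(2)*z^2 - 10*sqrt(2)*z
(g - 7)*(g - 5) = g^2 - 12*g + 35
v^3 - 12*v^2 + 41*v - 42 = (v - 7)*(v - 3)*(v - 2)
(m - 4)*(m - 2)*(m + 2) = m^3 - 4*m^2 - 4*m + 16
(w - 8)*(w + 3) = w^2 - 5*w - 24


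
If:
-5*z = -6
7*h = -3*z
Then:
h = -18/35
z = 6/5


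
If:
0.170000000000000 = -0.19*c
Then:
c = -0.89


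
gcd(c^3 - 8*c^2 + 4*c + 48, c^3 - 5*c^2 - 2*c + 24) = c^2 - 2*c - 8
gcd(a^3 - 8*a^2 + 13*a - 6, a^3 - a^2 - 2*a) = 1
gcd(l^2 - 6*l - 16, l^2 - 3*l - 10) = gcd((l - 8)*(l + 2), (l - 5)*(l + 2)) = l + 2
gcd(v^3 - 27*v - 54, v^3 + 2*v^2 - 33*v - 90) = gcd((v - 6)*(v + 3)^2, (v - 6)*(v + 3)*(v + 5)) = v^2 - 3*v - 18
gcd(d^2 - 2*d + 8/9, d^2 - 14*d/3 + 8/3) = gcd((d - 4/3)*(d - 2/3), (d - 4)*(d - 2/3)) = d - 2/3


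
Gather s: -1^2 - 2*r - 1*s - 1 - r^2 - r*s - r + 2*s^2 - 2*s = -r^2 - 3*r + 2*s^2 + s*(-r - 3) - 2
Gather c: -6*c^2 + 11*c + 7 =-6*c^2 + 11*c + 7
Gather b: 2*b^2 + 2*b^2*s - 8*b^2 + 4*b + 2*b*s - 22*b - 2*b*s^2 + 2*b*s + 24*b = b^2*(2*s - 6) + b*(-2*s^2 + 4*s + 6)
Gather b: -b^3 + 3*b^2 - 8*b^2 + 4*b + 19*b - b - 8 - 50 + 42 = -b^3 - 5*b^2 + 22*b - 16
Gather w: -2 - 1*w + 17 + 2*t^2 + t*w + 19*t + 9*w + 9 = 2*t^2 + 19*t + w*(t + 8) + 24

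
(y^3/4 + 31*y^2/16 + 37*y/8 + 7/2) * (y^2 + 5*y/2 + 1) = y^5/4 + 41*y^4/16 + 311*y^3/32 + 17*y^2 + 107*y/8 + 7/2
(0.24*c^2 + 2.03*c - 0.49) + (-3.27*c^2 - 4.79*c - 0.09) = -3.03*c^2 - 2.76*c - 0.58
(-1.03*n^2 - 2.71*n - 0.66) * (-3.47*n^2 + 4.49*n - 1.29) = 3.5741*n^4 + 4.779*n^3 - 8.549*n^2 + 0.5325*n + 0.8514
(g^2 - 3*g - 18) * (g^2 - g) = g^4 - 4*g^3 - 15*g^2 + 18*g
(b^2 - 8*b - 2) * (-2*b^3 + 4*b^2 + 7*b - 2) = -2*b^5 + 20*b^4 - 21*b^3 - 66*b^2 + 2*b + 4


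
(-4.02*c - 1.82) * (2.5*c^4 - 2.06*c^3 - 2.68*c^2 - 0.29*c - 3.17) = -10.05*c^5 + 3.7312*c^4 + 14.5228*c^3 + 6.0434*c^2 + 13.2712*c + 5.7694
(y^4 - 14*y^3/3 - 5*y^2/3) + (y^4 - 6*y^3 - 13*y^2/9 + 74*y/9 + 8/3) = 2*y^4 - 32*y^3/3 - 28*y^2/9 + 74*y/9 + 8/3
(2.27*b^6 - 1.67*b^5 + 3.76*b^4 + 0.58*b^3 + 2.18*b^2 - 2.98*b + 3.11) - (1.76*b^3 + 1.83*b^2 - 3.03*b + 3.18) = 2.27*b^6 - 1.67*b^5 + 3.76*b^4 - 1.18*b^3 + 0.35*b^2 + 0.0499999999999998*b - 0.0700000000000003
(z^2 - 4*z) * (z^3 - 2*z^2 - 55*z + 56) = z^5 - 6*z^4 - 47*z^3 + 276*z^2 - 224*z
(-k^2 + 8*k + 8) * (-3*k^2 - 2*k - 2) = 3*k^4 - 22*k^3 - 38*k^2 - 32*k - 16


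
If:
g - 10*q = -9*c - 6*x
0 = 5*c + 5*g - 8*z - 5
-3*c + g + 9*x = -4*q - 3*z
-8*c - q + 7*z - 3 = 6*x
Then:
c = 469*z/440 - 87/352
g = 47*z/88 + 439/352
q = 43*z/55 - 2/11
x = -127*z/330 - 37/264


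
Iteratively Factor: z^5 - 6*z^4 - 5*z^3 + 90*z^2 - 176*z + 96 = (z - 2)*(z^4 - 4*z^3 - 13*z^2 + 64*z - 48) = (z - 2)*(z + 4)*(z^3 - 8*z^2 + 19*z - 12) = (z - 3)*(z - 2)*(z + 4)*(z^2 - 5*z + 4) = (z - 3)*(z - 2)*(z - 1)*(z + 4)*(z - 4)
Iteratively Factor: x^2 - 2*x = (x - 2)*(x)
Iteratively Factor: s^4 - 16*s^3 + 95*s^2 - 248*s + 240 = (s - 5)*(s^3 - 11*s^2 + 40*s - 48) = (s - 5)*(s - 4)*(s^2 - 7*s + 12) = (s - 5)*(s - 4)^2*(s - 3)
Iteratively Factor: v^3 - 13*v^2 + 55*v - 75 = (v - 5)*(v^2 - 8*v + 15) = (v - 5)*(v - 3)*(v - 5)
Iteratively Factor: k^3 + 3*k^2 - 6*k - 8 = (k - 2)*(k^2 + 5*k + 4) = (k - 2)*(k + 4)*(k + 1)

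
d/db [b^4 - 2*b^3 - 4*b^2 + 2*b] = 4*b^3 - 6*b^2 - 8*b + 2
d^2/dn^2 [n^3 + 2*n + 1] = 6*n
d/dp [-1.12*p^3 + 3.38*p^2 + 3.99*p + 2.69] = -3.36*p^2 + 6.76*p + 3.99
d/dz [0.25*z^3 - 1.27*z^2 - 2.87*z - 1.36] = 0.75*z^2 - 2.54*z - 2.87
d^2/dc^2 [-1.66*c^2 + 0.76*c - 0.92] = -3.32000000000000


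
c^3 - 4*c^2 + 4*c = c*(c - 2)^2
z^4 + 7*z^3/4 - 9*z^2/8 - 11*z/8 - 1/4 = (z - 1)*(z + 1/4)*(z + 1/2)*(z + 2)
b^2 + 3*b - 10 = (b - 2)*(b + 5)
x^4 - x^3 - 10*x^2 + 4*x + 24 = (x - 3)*(x - 2)*(x + 2)^2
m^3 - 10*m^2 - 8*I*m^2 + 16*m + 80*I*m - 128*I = (m - 8)*(m - 2)*(m - 8*I)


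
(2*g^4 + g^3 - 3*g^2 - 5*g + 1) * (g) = 2*g^5 + g^4 - 3*g^3 - 5*g^2 + g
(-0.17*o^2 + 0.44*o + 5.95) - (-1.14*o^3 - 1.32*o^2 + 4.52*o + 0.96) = 1.14*o^3 + 1.15*o^2 - 4.08*o + 4.99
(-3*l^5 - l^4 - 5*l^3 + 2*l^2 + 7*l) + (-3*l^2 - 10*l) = -3*l^5 - l^4 - 5*l^3 - l^2 - 3*l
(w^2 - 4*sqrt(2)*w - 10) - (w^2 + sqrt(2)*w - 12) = -5*sqrt(2)*w + 2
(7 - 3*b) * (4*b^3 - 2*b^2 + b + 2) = -12*b^4 + 34*b^3 - 17*b^2 + b + 14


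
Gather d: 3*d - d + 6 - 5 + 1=2*d + 2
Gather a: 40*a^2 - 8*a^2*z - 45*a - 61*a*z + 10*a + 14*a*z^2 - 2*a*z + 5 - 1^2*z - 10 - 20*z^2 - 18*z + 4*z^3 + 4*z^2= a^2*(40 - 8*z) + a*(14*z^2 - 63*z - 35) + 4*z^3 - 16*z^2 - 19*z - 5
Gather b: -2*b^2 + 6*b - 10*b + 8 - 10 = -2*b^2 - 4*b - 2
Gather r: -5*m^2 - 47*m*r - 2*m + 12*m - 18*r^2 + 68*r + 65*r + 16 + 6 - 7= -5*m^2 + 10*m - 18*r^2 + r*(133 - 47*m) + 15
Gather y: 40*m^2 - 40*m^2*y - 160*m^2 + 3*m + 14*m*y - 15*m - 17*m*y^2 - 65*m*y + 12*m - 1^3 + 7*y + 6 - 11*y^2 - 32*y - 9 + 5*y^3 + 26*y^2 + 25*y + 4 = -120*m^2 + 5*y^3 + y^2*(15 - 17*m) + y*(-40*m^2 - 51*m)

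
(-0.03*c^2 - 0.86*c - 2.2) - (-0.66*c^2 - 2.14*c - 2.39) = 0.63*c^2 + 1.28*c + 0.19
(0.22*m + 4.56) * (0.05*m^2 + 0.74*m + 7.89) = 0.011*m^3 + 0.3908*m^2 + 5.1102*m + 35.9784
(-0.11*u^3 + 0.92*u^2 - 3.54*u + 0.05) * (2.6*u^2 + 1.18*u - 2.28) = -0.286*u^5 + 2.2622*u^4 - 7.8676*u^3 - 6.1448*u^2 + 8.1302*u - 0.114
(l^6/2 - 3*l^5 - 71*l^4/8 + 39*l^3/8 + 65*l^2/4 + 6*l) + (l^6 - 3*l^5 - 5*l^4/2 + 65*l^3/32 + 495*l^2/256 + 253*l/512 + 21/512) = 3*l^6/2 - 6*l^5 - 91*l^4/8 + 221*l^3/32 + 4655*l^2/256 + 3325*l/512 + 21/512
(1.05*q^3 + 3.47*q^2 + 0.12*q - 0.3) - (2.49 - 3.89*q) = 1.05*q^3 + 3.47*q^2 + 4.01*q - 2.79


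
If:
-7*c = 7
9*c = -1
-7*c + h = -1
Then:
No Solution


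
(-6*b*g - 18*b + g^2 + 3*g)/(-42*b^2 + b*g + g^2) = (g + 3)/(7*b + g)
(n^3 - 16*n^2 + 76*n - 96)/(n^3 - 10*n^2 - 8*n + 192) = (n - 2)/(n + 4)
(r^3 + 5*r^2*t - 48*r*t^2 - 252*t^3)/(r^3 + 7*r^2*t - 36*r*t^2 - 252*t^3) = (r^2 - r*t - 42*t^2)/(r^2 + r*t - 42*t^2)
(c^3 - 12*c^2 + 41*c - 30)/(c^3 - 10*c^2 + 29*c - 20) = (c - 6)/(c - 4)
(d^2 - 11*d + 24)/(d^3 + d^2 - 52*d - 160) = (d - 3)/(d^2 + 9*d + 20)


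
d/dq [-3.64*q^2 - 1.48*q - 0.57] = -7.28*q - 1.48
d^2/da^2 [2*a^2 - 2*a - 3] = 4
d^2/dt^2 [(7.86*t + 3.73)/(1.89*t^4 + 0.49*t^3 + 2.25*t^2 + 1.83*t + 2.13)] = (336.920472*t^7 + 382.944996*t^6 + 315.501606*t^5 + 185.141334*t^4 - 449.95266*t^3 - 145.26522*t^2 - 157.222656*t - 72.044244)/(6.751269*t^12 + 5.250987*t^11 + 25.473042*t^10 + 32.230828*t^9 + 63.319347*t^8 + 67.288032*t^7 + 98.365527*t^6 + 91.008144*t^5 + 92.138499*t^4 + 65.41938*t^3 + 52.023546*t^2 + 24.907581*t + 9.663597)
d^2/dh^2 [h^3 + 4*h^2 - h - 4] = 6*h + 8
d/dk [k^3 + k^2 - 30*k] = 3*k^2 + 2*k - 30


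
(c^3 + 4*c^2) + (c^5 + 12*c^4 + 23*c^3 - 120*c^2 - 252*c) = c^5 + 12*c^4 + 24*c^3 - 116*c^2 - 252*c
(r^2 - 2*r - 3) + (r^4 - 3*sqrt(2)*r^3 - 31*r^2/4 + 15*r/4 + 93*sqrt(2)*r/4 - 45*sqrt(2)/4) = r^4 - 3*sqrt(2)*r^3 - 27*r^2/4 + 7*r/4 + 93*sqrt(2)*r/4 - 45*sqrt(2)/4 - 3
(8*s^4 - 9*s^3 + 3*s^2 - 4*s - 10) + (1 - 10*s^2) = 8*s^4 - 9*s^3 - 7*s^2 - 4*s - 9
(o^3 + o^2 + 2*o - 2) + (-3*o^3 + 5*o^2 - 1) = -2*o^3 + 6*o^2 + 2*o - 3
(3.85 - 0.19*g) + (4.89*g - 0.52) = 4.7*g + 3.33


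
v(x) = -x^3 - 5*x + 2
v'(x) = -3*x^2 - 5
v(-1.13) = 9.09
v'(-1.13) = -8.83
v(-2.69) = 34.92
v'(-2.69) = -26.71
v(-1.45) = 12.30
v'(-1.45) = -11.31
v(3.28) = -49.69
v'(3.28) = -37.28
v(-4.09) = 90.87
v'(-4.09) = -55.18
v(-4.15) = 94.22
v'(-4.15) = -56.67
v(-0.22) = 3.11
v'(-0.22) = -5.15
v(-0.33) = 3.69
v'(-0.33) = -5.33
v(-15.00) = 3452.00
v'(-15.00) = -680.00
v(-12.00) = 1790.00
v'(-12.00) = -437.00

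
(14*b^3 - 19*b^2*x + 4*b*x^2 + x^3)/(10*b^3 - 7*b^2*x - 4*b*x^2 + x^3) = (-14*b^2 + 5*b*x + x^2)/(-10*b^2 - 3*b*x + x^2)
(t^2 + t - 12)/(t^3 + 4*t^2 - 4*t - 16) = (t - 3)/(t^2 - 4)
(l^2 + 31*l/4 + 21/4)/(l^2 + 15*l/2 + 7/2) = (4*l + 3)/(2*(2*l + 1))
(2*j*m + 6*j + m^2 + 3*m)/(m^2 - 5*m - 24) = (2*j + m)/(m - 8)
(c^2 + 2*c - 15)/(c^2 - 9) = (c + 5)/(c + 3)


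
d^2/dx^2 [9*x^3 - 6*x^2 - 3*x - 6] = 54*x - 12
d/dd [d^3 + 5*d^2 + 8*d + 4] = 3*d^2 + 10*d + 8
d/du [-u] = -1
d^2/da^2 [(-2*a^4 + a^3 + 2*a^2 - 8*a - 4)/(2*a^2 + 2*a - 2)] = (-2*a^6 - 6*a^5 + 8*a^3 - 21*a^2 - 33*a - 14)/(a^6 + 3*a^5 - 5*a^3 + 3*a - 1)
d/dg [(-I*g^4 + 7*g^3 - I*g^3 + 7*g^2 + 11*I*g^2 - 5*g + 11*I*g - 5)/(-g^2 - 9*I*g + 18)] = (2*I*g^5 + g^4*(-34 + I) + g^3*(-18 - 198*I) + g^2*(472 - 106*I) + g*(242 + 396*I) - 90 + 153*I)/(g^4 + 18*I*g^3 - 117*g^2 - 324*I*g + 324)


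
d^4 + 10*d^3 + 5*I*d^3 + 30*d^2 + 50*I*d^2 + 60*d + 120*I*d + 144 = (d + 4)*(d + 6)*(d - I)*(d + 6*I)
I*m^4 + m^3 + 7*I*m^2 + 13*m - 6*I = (m - 2*I)*(m - I)*(m + 3*I)*(I*m + 1)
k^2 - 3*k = k*(k - 3)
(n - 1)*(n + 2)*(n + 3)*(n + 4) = n^4 + 8*n^3 + 17*n^2 - 2*n - 24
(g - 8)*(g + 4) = g^2 - 4*g - 32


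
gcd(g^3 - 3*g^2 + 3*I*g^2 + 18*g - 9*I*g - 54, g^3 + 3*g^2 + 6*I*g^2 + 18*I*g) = g + 6*I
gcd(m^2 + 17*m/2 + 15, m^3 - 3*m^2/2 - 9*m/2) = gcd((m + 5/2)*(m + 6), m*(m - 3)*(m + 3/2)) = 1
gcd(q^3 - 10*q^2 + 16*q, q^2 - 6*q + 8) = q - 2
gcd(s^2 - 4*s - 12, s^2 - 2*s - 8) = s + 2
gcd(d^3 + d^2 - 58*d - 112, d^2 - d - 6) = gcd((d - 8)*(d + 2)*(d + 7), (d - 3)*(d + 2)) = d + 2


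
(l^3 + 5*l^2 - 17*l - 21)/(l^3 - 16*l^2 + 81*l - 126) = (l^2 + 8*l + 7)/(l^2 - 13*l + 42)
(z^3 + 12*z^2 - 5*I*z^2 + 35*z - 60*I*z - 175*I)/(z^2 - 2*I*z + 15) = (z^2 + 12*z + 35)/(z + 3*I)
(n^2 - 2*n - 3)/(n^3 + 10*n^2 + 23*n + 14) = (n - 3)/(n^2 + 9*n + 14)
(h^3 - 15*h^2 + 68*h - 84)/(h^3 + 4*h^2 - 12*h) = (h^2 - 13*h + 42)/(h*(h + 6))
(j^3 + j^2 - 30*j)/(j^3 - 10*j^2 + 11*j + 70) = j*(j + 6)/(j^2 - 5*j - 14)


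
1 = 1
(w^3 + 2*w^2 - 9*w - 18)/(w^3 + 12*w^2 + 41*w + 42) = (w - 3)/(w + 7)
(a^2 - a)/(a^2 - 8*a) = (a - 1)/(a - 8)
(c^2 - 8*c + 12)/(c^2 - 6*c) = (c - 2)/c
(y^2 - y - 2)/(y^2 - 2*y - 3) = (y - 2)/(y - 3)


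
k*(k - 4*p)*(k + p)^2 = k^4 - 2*k^3*p - 7*k^2*p^2 - 4*k*p^3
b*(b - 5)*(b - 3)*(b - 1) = b^4 - 9*b^3 + 23*b^2 - 15*b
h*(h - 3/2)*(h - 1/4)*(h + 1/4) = h^4 - 3*h^3/2 - h^2/16 + 3*h/32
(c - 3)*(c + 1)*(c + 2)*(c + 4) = c^4 + 4*c^3 - 7*c^2 - 34*c - 24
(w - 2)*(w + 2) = w^2 - 4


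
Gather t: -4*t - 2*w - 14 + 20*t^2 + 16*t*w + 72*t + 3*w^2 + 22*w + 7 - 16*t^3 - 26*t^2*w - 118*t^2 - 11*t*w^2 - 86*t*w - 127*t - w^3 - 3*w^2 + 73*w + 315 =-16*t^3 + t^2*(-26*w - 98) + t*(-11*w^2 - 70*w - 59) - w^3 + 93*w + 308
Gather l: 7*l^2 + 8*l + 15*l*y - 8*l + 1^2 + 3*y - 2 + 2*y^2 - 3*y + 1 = 7*l^2 + 15*l*y + 2*y^2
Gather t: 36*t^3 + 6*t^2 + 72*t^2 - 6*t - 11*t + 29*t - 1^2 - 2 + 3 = 36*t^3 + 78*t^2 + 12*t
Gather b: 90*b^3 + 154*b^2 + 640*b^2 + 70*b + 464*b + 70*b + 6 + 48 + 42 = 90*b^3 + 794*b^2 + 604*b + 96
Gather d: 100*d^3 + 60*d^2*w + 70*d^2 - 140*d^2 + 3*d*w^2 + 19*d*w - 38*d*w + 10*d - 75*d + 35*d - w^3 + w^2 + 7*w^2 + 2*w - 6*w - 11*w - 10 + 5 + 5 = 100*d^3 + d^2*(60*w - 70) + d*(3*w^2 - 19*w - 30) - w^3 + 8*w^2 - 15*w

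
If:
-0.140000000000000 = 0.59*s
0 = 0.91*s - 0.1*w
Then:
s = -0.24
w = -2.16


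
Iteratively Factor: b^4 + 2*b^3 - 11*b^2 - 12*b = (b + 1)*(b^3 + b^2 - 12*b) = b*(b + 1)*(b^2 + b - 12) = b*(b - 3)*(b + 1)*(b + 4)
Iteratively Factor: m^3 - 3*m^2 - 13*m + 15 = (m - 5)*(m^2 + 2*m - 3) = (m - 5)*(m + 3)*(m - 1)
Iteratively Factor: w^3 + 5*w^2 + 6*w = (w)*(w^2 + 5*w + 6) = w*(w + 3)*(w + 2)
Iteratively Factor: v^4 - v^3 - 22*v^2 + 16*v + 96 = (v - 4)*(v^3 + 3*v^2 - 10*v - 24) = (v - 4)*(v + 2)*(v^2 + v - 12) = (v - 4)*(v - 3)*(v + 2)*(v + 4)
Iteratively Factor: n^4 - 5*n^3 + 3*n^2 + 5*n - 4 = (n - 4)*(n^3 - n^2 - n + 1) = (n - 4)*(n - 1)*(n^2 - 1) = (n - 4)*(n - 1)^2*(n + 1)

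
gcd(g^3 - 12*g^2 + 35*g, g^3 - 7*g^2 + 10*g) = g^2 - 5*g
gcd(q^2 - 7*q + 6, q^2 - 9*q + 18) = q - 6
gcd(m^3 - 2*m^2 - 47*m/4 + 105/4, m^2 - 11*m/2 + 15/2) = m^2 - 11*m/2 + 15/2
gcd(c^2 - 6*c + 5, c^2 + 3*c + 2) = 1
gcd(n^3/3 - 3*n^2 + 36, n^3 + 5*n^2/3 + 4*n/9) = 1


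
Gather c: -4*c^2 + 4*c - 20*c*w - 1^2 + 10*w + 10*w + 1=-4*c^2 + c*(4 - 20*w) + 20*w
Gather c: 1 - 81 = -80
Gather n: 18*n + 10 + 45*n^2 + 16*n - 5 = 45*n^2 + 34*n + 5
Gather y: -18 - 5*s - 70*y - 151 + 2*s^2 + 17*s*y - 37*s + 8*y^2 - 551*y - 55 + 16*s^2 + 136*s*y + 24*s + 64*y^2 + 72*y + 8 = 18*s^2 - 18*s + 72*y^2 + y*(153*s - 549) - 216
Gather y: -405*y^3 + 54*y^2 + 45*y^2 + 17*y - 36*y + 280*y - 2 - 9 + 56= -405*y^3 + 99*y^2 + 261*y + 45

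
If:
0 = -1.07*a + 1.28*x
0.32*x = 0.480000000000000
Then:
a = 1.79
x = 1.50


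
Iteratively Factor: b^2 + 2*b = (b + 2)*(b)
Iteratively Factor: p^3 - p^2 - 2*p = (p)*(p^2 - p - 2) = p*(p - 2)*(p + 1)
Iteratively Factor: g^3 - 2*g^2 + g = (g)*(g^2 - 2*g + 1) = g*(g - 1)*(g - 1)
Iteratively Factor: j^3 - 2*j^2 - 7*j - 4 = (j + 1)*(j^2 - 3*j - 4) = (j - 4)*(j + 1)*(j + 1)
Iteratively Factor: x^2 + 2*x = (x)*(x + 2)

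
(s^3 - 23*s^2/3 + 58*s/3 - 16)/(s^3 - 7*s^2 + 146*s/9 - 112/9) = 3*(s - 3)/(3*s - 7)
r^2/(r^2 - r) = r/(r - 1)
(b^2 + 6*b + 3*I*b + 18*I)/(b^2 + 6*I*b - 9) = (b + 6)/(b + 3*I)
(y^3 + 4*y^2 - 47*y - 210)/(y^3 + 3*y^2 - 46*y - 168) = (y + 5)/(y + 4)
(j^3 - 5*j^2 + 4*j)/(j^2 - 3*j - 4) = j*(j - 1)/(j + 1)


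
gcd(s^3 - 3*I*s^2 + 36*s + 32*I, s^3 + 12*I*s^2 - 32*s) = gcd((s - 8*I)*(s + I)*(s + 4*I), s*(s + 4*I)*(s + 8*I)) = s + 4*I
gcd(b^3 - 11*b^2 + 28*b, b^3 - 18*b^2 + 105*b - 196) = b^2 - 11*b + 28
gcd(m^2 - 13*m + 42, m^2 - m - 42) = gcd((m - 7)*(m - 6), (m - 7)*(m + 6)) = m - 7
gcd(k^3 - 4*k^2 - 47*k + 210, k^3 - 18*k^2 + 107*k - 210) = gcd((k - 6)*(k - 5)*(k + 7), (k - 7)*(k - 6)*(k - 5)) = k^2 - 11*k + 30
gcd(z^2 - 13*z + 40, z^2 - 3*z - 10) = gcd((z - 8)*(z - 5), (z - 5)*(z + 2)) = z - 5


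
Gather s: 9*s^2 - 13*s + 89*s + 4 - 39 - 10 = 9*s^2 + 76*s - 45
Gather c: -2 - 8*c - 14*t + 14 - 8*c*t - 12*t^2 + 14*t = c*(-8*t - 8) - 12*t^2 + 12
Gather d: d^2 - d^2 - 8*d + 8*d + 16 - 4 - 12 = 0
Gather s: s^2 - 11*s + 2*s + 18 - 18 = s^2 - 9*s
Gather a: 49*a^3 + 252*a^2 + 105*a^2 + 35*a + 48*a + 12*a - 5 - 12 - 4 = 49*a^3 + 357*a^2 + 95*a - 21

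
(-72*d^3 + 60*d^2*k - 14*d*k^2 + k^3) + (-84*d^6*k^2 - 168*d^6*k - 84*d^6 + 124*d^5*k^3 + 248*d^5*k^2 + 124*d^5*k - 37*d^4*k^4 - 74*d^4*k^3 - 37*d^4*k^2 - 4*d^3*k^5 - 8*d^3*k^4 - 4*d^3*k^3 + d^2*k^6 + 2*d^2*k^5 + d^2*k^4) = -84*d^6*k^2 - 168*d^6*k - 84*d^6 + 124*d^5*k^3 + 248*d^5*k^2 + 124*d^5*k - 37*d^4*k^4 - 74*d^4*k^3 - 37*d^4*k^2 - 4*d^3*k^5 - 8*d^3*k^4 - 4*d^3*k^3 - 72*d^3 + d^2*k^6 + 2*d^2*k^5 + d^2*k^4 + 60*d^2*k - 14*d*k^2 + k^3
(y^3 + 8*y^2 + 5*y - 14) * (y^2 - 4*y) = y^5 + 4*y^4 - 27*y^3 - 34*y^2 + 56*y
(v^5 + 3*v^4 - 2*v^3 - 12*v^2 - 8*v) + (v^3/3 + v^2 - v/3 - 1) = v^5 + 3*v^4 - 5*v^3/3 - 11*v^2 - 25*v/3 - 1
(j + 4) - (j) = 4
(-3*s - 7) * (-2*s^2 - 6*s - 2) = 6*s^3 + 32*s^2 + 48*s + 14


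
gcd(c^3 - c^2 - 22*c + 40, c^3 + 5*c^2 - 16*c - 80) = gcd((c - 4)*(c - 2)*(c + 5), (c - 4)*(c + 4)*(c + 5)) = c^2 + c - 20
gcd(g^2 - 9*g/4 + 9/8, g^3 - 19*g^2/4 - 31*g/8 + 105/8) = g - 3/2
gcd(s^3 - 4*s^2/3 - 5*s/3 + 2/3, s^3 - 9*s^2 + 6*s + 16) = s^2 - s - 2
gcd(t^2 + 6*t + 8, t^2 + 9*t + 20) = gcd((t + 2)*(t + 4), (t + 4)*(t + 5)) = t + 4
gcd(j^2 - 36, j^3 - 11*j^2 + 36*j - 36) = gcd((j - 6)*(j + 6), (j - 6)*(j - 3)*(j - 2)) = j - 6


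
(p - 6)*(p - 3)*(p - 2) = p^3 - 11*p^2 + 36*p - 36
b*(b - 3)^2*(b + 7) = b^4 + b^3 - 33*b^2 + 63*b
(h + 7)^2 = h^2 + 14*h + 49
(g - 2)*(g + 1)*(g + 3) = g^3 + 2*g^2 - 5*g - 6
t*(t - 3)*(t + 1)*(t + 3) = t^4 + t^3 - 9*t^2 - 9*t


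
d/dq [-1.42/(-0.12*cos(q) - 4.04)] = 0.1704*sin(q)/(0.12*cos(q) + 4.04)^2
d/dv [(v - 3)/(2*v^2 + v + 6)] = (2*v^2 + v - (v - 3)*(4*v + 1) + 6)/(2*v^2 + v + 6)^2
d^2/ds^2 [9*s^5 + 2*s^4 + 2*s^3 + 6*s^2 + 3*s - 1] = 180*s^3 + 24*s^2 + 12*s + 12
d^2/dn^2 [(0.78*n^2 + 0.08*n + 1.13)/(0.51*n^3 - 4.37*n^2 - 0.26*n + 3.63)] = (0.405756*n^6 + 0.124847999999993*n^5 + 3.07774800000001*n^4 - 59.206844*n^3 + 201.040014*n^2 + 2.76591*n + 56.710354)/(0.132651*n^9 - 3.409911*n^8 + 29.015379*n^7 - 77.144192*n^6 - 63.33324*n^5 + 204.190977*n^4 + 44.889517*n^3 - 172.012995*n^2 - 10.277982*n + 47.832147)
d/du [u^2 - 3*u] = 2*u - 3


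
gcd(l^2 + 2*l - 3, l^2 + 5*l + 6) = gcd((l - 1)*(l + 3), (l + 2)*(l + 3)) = l + 3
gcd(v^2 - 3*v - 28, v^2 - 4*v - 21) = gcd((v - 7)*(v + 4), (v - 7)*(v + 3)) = v - 7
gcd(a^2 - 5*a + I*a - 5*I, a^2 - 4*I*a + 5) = a + I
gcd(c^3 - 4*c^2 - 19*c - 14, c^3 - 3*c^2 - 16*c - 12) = c^2 + 3*c + 2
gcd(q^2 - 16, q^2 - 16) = q^2 - 16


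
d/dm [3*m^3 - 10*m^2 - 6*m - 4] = 9*m^2 - 20*m - 6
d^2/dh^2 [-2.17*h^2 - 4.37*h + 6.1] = -4.34000000000000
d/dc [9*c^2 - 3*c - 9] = 18*c - 3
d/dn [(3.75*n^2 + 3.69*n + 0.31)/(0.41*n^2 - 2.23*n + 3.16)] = (-9.8754*n^2 + 23.4458*n + 12.3517)/(0.1681*n^4 - 1.8286*n^3 + 7.5641*n^2 - 14.0936*n + 9.9856)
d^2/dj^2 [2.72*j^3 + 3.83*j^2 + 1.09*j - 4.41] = 16.32*j + 7.66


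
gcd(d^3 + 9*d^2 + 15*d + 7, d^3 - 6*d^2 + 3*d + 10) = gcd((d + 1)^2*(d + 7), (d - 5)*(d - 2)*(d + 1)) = d + 1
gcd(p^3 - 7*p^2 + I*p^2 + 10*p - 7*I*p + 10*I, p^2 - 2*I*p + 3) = p + I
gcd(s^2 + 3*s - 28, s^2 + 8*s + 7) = s + 7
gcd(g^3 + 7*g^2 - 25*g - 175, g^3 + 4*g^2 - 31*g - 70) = g^2 + 2*g - 35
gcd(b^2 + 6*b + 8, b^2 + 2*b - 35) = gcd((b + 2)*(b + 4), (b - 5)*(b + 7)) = 1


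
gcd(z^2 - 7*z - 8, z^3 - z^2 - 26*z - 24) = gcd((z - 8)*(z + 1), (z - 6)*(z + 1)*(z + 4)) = z + 1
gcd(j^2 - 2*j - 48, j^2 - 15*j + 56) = j - 8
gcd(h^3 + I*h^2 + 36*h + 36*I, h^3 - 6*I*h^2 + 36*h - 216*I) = h^2 + 36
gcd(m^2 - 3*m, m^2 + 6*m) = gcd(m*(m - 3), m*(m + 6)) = m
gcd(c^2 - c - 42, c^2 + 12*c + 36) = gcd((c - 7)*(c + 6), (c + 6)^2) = c + 6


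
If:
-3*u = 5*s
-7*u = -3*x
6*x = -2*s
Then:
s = 0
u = 0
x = 0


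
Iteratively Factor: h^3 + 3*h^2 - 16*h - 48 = (h - 4)*(h^2 + 7*h + 12) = (h - 4)*(h + 4)*(h + 3)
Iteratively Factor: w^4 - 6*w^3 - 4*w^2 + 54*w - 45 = (w - 3)*(w^3 - 3*w^2 - 13*w + 15) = (w - 3)*(w + 3)*(w^2 - 6*w + 5) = (w - 3)*(w - 1)*(w + 3)*(w - 5)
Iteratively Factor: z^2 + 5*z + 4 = (z + 4)*(z + 1)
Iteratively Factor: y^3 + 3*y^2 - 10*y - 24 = (y + 4)*(y^2 - y - 6) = (y - 3)*(y + 4)*(y + 2)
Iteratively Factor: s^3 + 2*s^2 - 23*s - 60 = (s - 5)*(s^2 + 7*s + 12) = (s - 5)*(s + 3)*(s + 4)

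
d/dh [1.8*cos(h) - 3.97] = -1.8*sin(h)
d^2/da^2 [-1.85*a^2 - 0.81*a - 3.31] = -3.70000000000000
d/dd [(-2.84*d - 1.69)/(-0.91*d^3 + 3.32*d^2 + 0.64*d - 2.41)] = (-5.1688*d^3 + 4.8151*d^2 + 11.2216*d + 7.926)/(0.8281*d^6 - 6.0424*d^5 + 9.8576*d^4 + 8.6358*d^3 - 15.5928*d^2 - 3.0848*d + 5.8081)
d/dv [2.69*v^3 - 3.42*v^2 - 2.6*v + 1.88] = 8.07*v^2 - 6.84*v - 2.6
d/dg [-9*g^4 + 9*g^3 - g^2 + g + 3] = -36*g^3 + 27*g^2 - 2*g + 1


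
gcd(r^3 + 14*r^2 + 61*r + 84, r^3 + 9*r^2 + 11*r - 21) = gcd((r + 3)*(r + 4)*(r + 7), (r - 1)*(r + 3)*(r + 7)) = r^2 + 10*r + 21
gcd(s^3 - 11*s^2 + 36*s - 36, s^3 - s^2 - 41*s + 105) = s - 3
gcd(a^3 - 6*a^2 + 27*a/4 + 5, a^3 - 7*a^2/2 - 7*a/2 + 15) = a - 5/2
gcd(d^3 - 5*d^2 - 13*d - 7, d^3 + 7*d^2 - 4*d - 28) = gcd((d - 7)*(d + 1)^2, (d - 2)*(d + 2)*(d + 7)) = 1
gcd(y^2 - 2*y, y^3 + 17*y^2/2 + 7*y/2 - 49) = y - 2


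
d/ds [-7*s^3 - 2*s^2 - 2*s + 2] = -21*s^2 - 4*s - 2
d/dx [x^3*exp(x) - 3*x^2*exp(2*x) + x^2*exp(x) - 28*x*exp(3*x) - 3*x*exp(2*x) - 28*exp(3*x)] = (x^3 - 6*x^2*exp(x) + 4*x^2 - 84*x*exp(2*x) - 12*x*exp(x) + 2*x - 112*exp(2*x) - 3*exp(x))*exp(x)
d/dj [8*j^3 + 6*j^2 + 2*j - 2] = 24*j^2 + 12*j + 2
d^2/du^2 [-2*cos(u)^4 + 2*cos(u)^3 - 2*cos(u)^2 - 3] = 32*sin(u)^4 - 48*sin(u)^2 - 3*cos(u)/2 - 9*cos(3*u)/2 + 12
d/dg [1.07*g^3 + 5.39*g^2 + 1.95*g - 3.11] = 3.21*g^2 + 10.78*g + 1.95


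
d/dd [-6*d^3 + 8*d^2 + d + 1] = -18*d^2 + 16*d + 1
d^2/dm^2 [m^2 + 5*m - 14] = 2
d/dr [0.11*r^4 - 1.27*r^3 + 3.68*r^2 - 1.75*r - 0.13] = 0.44*r^3 - 3.81*r^2 + 7.36*r - 1.75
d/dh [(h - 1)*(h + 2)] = 2*h + 1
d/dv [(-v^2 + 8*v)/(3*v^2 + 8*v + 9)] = 2*(-16*v^2 - 9*v + 36)/(9*v^4 + 48*v^3 + 118*v^2 + 144*v + 81)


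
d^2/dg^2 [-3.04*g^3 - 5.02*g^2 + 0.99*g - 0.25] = -18.24*g - 10.04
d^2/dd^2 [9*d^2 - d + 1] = 18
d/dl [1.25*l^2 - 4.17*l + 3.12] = 2.5*l - 4.17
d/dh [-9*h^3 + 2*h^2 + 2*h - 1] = -27*h^2 + 4*h + 2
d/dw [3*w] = 3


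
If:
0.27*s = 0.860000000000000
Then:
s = 3.19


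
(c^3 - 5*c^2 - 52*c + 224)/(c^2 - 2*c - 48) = (c^2 + 3*c - 28)/(c + 6)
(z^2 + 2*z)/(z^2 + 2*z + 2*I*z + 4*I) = z/(z + 2*I)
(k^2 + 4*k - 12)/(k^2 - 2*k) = (k + 6)/k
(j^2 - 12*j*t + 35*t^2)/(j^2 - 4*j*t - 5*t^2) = (j - 7*t)/(j + t)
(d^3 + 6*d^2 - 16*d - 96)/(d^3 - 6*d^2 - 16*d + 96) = (d + 6)/(d - 6)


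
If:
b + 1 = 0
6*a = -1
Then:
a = -1/6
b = -1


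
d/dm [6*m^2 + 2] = 12*m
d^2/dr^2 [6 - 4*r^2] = -8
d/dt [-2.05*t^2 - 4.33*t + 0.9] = -4.1*t - 4.33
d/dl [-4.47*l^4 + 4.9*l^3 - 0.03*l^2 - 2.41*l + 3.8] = -17.88*l^3 + 14.7*l^2 - 0.06*l - 2.41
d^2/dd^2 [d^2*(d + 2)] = 6*d + 4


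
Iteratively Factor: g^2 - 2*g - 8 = (g + 2)*(g - 4)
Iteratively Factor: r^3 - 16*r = (r)*(r^2 - 16) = r*(r - 4)*(r + 4)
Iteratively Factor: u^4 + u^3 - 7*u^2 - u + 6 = (u + 3)*(u^3 - 2*u^2 - u + 2) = (u - 2)*(u + 3)*(u^2 - 1) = (u - 2)*(u + 1)*(u + 3)*(u - 1)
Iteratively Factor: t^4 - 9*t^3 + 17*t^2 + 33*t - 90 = (t - 3)*(t^3 - 6*t^2 - t + 30) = (t - 5)*(t - 3)*(t^2 - t - 6) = (t - 5)*(t - 3)*(t + 2)*(t - 3)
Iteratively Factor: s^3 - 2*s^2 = (s)*(s^2 - 2*s) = s^2*(s - 2)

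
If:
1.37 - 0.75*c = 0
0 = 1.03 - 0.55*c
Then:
No Solution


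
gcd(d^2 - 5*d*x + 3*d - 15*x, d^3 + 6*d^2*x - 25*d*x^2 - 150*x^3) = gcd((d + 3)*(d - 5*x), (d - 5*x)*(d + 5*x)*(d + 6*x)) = -d + 5*x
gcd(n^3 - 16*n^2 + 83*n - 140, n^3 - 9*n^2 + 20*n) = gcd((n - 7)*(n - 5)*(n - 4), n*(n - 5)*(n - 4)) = n^2 - 9*n + 20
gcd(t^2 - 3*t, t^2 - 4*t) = t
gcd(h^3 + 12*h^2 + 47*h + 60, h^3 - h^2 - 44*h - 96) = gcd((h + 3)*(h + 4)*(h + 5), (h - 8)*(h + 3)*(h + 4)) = h^2 + 7*h + 12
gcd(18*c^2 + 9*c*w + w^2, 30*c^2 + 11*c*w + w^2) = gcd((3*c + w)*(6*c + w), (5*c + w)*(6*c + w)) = 6*c + w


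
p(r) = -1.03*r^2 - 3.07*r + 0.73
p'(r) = -2.06*r - 3.07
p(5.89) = -53.09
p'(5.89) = -15.20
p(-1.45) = 3.02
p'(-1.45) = -0.08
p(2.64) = -14.55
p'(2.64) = -8.51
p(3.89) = -26.80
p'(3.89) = -11.08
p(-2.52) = 1.93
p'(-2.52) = 2.12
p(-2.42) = 2.13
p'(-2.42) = 1.92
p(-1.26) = 2.96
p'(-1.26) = -0.47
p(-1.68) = 2.98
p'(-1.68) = 0.39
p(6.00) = -54.77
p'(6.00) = -15.43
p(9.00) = -110.33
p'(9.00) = -21.61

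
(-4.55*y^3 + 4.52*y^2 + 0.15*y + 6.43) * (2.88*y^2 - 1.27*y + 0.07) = -13.104*y^5 + 18.7961*y^4 - 5.6269*y^3 + 18.6443*y^2 - 8.1556*y + 0.4501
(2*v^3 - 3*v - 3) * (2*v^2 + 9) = 4*v^5 + 12*v^3 - 6*v^2 - 27*v - 27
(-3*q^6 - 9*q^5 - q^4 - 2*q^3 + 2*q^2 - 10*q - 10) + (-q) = -3*q^6 - 9*q^5 - q^4 - 2*q^3 + 2*q^2 - 11*q - 10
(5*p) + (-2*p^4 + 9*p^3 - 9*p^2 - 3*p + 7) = -2*p^4 + 9*p^3 - 9*p^2 + 2*p + 7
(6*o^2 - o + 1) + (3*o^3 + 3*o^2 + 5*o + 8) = 3*o^3 + 9*o^2 + 4*o + 9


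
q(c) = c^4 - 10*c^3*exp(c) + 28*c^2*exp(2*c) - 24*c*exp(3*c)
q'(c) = -10*c^3*exp(c) + 4*c^3 + 56*c^2*exp(2*c) - 30*c^2*exp(c) - 72*c*exp(3*c) + 56*c*exp(2*c) - 24*exp(3*c)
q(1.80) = -6586.88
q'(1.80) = -24596.05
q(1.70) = -4527.98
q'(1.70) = -17034.71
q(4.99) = -365056144.52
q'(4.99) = -1180071725.96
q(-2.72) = 68.91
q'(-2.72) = -80.67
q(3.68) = -4927449.49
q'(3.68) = -16527010.04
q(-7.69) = 3499.16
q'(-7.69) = -1817.76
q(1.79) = -6345.37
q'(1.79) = -23711.79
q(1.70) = -4527.98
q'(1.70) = -17034.71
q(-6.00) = 1301.36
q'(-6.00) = -861.31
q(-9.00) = 6561.90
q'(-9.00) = -2915.40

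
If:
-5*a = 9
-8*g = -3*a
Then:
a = -9/5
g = -27/40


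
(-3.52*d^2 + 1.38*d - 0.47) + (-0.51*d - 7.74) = -3.52*d^2 + 0.87*d - 8.21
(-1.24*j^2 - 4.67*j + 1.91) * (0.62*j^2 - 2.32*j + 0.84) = -0.7688*j^4 - 0.0186000000000002*j^3 + 10.977*j^2 - 8.354*j + 1.6044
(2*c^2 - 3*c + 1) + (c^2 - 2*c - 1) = 3*c^2 - 5*c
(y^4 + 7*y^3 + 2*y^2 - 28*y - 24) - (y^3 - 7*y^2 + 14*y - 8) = y^4 + 6*y^3 + 9*y^2 - 42*y - 16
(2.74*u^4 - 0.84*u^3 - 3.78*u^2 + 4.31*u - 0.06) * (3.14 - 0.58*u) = -1.5892*u^5 + 9.0908*u^4 - 0.4452*u^3 - 14.369*u^2 + 13.5682*u - 0.1884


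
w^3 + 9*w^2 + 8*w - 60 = (w - 2)*(w + 5)*(w + 6)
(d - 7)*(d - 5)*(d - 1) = d^3 - 13*d^2 + 47*d - 35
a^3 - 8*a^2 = a^2*(a - 8)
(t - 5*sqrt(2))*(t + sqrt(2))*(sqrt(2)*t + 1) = sqrt(2)*t^3 - 7*t^2 - 14*sqrt(2)*t - 10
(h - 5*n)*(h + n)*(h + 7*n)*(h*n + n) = h^4*n + 3*h^3*n^2 + h^3*n - 33*h^2*n^3 + 3*h^2*n^2 - 35*h*n^4 - 33*h*n^3 - 35*n^4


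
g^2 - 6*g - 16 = (g - 8)*(g + 2)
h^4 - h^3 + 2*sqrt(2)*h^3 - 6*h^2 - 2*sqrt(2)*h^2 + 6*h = h*(h - 1)*(h - sqrt(2))*(h + 3*sqrt(2))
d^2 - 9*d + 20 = (d - 5)*(d - 4)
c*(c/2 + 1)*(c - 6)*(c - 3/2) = c^4/2 - 11*c^3/4 - 3*c^2 + 9*c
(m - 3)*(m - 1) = m^2 - 4*m + 3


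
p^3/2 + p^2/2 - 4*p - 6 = (p/2 + 1)*(p - 3)*(p + 2)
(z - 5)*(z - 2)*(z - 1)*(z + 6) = z^4 - 2*z^3 - 31*z^2 + 92*z - 60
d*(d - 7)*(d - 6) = d^3 - 13*d^2 + 42*d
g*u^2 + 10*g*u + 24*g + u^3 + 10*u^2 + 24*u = (g + u)*(u + 4)*(u + 6)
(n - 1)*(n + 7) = n^2 + 6*n - 7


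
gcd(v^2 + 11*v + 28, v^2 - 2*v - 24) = v + 4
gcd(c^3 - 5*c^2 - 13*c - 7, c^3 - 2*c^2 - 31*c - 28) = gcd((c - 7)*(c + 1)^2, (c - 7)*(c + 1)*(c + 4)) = c^2 - 6*c - 7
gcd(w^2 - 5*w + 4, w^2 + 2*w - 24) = w - 4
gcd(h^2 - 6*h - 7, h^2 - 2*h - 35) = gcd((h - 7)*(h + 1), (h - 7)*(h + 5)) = h - 7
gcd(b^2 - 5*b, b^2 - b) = b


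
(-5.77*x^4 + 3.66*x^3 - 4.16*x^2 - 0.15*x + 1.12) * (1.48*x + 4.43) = -8.5396*x^5 - 20.1443*x^4 + 10.057*x^3 - 18.6508*x^2 + 0.9931*x + 4.9616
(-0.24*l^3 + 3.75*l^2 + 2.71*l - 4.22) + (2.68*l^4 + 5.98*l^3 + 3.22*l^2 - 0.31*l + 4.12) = 2.68*l^4 + 5.74*l^3 + 6.97*l^2 + 2.4*l - 0.0999999999999996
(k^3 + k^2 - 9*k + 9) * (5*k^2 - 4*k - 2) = 5*k^5 + k^4 - 51*k^3 + 79*k^2 - 18*k - 18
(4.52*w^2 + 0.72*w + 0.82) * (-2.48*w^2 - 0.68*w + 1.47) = -11.2096*w^4 - 4.8592*w^3 + 4.1212*w^2 + 0.5008*w + 1.2054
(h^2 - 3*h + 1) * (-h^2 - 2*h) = -h^4 + h^3 + 5*h^2 - 2*h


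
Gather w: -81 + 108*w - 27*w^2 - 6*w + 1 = -27*w^2 + 102*w - 80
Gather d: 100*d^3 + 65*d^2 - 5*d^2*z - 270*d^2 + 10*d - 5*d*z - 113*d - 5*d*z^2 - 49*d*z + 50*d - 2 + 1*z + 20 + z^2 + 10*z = 100*d^3 + d^2*(-5*z - 205) + d*(-5*z^2 - 54*z - 53) + z^2 + 11*z + 18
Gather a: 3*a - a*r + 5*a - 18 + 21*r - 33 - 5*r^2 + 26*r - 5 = a*(8 - r) - 5*r^2 + 47*r - 56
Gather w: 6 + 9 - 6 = 9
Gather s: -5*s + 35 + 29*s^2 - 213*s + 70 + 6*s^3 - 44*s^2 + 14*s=6*s^3 - 15*s^2 - 204*s + 105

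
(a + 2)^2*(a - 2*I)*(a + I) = a^4 + 4*a^3 - I*a^3 + 6*a^2 - 4*I*a^2 + 8*a - 4*I*a + 8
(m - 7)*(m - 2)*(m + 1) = m^3 - 8*m^2 + 5*m + 14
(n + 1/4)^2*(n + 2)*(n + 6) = n^4 + 17*n^3/2 + 257*n^2/16 + 13*n/2 + 3/4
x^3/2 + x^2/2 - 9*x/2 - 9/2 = (x/2 + 1/2)*(x - 3)*(x + 3)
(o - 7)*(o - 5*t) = o^2 - 5*o*t - 7*o + 35*t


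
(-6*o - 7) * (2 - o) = 6*o^2 - 5*o - 14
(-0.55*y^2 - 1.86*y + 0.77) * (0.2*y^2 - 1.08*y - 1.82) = -0.11*y^4 + 0.222*y^3 + 3.1638*y^2 + 2.5536*y - 1.4014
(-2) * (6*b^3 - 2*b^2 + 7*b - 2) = -12*b^3 + 4*b^2 - 14*b + 4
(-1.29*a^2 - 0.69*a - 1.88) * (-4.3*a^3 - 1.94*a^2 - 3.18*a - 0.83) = 5.547*a^5 + 5.4696*a^4 + 13.5248*a^3 + 6.9121*a^2 + 6.5511*a + 1.5604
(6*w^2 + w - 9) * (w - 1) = 6*w^3 - 5*w^2 - 10*w + 9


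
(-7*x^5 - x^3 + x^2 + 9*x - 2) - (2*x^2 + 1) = -7*x^5 - x^3 - x^2 + 9*x - 3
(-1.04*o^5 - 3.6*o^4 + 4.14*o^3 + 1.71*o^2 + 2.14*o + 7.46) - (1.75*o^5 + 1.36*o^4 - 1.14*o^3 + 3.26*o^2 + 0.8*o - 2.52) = -2.79*o^5 - 4.96*o^4 + 5.28*o^3 - 1.55*o^2 + 1.34*o + 9.98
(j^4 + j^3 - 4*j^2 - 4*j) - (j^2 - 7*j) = j^4 + j^3 - 5*j^2 + 3*j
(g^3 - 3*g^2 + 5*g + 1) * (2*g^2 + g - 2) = 2*g^5 - 5*g^4 + 5*g^3 + 13*g^2 - 9*g - 2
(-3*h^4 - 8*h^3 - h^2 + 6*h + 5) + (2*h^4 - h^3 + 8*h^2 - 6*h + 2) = -h^4 - 9*h^3 + 7*h^2 + 7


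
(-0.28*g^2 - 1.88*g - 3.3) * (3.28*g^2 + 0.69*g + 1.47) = -0.9184*g^4 - 6.3596*g^3 - 12.5328*g^2 - 5.0406*g - 4.851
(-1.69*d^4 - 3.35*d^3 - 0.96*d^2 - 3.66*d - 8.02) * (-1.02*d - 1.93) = 1.7238*d^5 + 6.6787*d^4 + 7.4447*d^3 + 5.586*d^2 + 15.2442*d + 15.4786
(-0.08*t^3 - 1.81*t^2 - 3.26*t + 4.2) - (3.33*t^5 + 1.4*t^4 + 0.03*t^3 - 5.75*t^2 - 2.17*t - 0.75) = -3.33*t^5 - 1.4*t^4 - 0.11*t^3 + 3.94*t^2 - 1.09*t + 4.95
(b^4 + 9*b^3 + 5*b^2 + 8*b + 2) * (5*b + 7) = 5*b^5 + 52*b^4 + 88*b^3 + 75*b^2 + 66*b + 14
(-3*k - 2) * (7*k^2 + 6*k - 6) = -21*k^3 - 32*k^2 + 6*k + 12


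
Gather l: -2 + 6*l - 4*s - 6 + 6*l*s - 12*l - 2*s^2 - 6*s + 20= l*(6*s - 6) - 2*s^2 - 10*s + 12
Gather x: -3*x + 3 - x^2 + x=-x^2 - 2*x + 3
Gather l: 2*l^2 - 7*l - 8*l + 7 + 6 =2*l^2 - 15*l + 13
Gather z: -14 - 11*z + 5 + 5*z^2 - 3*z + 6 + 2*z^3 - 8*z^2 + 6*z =2*z^3 - 3*z^2 - 8*z - 3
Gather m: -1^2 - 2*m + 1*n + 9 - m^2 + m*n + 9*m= -m^2 + m*(n + 7) + n + 8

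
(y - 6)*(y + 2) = y^2 - 4*y - 12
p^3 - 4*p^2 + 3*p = p*(p - 3)*(p - 1)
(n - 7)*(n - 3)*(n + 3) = n^3 - 7*n^2 - 9*n + 63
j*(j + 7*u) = j^2 + 7*j*u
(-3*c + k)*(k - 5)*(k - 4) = -3*c*k^2 + 27*c*k - 60*c + k^3 - 9*k^2 + 20*k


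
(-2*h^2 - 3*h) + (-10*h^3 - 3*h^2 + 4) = -10*h^3 - 5*h^2 - 3*h + 4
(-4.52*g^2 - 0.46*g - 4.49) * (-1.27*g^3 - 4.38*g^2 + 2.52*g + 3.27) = 5.7404*g^5 + 20.3818*g^4 - 3.6733*g^3 + 3.7266*g^2 - 12.819*g - 14.6823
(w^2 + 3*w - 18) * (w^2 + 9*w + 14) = w^4 + 12*w^3 + 23*w^2 - 120*w - 252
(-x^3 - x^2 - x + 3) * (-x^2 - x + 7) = x^5 + 2*x^4 - 5*x^3 - 9*x^2 - 10*x + 21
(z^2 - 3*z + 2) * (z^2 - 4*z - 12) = z^4 - 7*z^3 + 2*z^2 + 28*z - 24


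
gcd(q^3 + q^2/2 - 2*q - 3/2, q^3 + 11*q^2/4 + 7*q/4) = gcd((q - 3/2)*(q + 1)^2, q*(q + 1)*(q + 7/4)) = q + 1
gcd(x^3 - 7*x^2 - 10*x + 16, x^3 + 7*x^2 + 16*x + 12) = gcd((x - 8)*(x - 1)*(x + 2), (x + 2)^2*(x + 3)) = x + 2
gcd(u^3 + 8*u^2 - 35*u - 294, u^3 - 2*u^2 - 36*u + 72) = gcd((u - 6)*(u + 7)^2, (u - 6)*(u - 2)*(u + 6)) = u - 6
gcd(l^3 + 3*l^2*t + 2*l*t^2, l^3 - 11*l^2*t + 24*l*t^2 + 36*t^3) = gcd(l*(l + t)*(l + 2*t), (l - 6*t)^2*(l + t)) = l + t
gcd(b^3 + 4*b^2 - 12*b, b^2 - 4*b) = b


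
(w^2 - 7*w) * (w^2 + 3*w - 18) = w^4 - 4*w^3 - 39*w^2 + 126*w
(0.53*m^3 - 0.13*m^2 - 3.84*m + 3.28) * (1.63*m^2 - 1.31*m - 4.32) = 0.8639*m^5 - 0.9062*m^4 - 8.3785*m^3 + 10.9384*m^2 + 12.292*m - 14.1696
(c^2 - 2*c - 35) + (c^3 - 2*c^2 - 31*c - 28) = c^3 - c^2 - 33*c - 63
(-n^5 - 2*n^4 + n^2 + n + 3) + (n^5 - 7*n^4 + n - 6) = -9*n^4 + n^2 + 2*n - 3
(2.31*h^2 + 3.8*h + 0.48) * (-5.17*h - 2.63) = -11.9427*h^3 - 25.7213*h^2 - 12.4756*h - 1.2624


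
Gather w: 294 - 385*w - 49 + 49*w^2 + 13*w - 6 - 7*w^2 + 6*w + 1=42*w^2 - 366*w + 240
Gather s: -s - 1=-s - 1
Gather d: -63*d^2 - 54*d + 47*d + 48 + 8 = -63*d^2 - 7*d + 56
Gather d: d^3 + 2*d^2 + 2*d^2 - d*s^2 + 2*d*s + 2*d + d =d^3 + 4*d^2 + d*(-s^2 + 2*s + 3)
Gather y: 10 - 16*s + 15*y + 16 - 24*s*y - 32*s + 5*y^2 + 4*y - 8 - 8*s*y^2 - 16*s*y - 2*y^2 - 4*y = -48*s + y^2*(3 - 8*s) + y*(15 - 40*s) + 18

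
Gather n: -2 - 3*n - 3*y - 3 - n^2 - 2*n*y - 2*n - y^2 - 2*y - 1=-n^2 + n*(-2*y - 5) - y^2 - 5*y - 6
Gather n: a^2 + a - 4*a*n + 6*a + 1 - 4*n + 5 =a^2 + 7*a + n*(-4*a - 4) + 6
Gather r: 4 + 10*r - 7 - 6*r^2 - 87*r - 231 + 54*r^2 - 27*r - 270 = 48*r^2 - 104*r - 504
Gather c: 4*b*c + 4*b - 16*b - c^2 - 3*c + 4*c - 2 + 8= -12*b - c^2 + c*(4*b + 1) + 6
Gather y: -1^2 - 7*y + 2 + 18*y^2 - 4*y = 18*y^2 - 11*y + 1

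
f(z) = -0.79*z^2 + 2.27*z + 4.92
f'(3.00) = -2.47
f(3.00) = 4.62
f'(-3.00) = 7.01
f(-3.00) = -9.00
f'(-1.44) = 4.55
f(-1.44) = 0.01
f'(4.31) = -4.54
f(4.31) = 0.03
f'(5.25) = -6.02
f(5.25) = -4.94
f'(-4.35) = 9.14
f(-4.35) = -19.90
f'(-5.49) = 10.94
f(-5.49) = -31.35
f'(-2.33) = 5.95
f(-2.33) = -4.66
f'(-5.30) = 10.64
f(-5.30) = -29.30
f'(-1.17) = 4.12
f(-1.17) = 1.18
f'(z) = 2.27 - 1.58*z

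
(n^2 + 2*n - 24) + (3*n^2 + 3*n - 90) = 4*n^2 + 5*n - 114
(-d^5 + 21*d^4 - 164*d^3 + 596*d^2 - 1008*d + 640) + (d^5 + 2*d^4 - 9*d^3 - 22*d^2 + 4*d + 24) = 23*d^4 - 173*d^3 + 574*d^2 - 1004*d + 664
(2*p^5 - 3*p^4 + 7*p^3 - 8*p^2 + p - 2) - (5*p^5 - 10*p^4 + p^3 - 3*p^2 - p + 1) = -3*p^5 + 7*p^4 + 6*p^3 - 5*p^2 + 2*p - 3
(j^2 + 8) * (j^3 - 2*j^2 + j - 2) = j^5 - 2*j^4 + 9*j^3 - 18*j^2 + 8*j - 16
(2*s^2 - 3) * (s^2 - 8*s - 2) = 2*s^4 - 16*s^3 - 7*s^2 + 24*s + 6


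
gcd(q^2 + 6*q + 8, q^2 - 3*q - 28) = q + 4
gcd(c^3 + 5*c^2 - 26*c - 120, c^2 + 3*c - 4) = c + 4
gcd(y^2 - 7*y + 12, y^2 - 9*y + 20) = y - 4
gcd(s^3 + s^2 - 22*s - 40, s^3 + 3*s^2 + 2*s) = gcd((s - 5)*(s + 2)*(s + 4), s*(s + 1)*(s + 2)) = s + 2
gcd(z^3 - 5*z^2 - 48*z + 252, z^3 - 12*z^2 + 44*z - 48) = z - 6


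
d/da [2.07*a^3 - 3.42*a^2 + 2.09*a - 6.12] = 6.21*a^2 - 6.84*a + 2.09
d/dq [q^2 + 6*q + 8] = 2*q + 6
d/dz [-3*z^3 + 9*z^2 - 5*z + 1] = -9*z^2 + 18*z - 5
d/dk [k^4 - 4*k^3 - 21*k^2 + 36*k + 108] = 4*k^3 - 12*k^2 - 42*k + 36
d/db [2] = 0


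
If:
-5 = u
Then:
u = -5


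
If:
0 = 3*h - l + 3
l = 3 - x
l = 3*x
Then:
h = -1/4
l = 9/4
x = 3/4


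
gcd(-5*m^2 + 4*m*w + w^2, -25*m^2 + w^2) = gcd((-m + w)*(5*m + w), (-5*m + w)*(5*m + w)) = 5*m + w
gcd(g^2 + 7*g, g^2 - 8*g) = g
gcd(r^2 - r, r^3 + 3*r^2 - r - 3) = r - 1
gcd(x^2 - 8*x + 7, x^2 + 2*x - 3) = x - 1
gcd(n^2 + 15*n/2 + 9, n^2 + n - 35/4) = 1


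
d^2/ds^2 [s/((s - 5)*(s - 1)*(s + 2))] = 2*(3*s^5 - 12*s^4 + 23*s^3 - 60*s^2 + 120*s + 70)/(s^9 - 12*s^8 + 27*s^7 + 134*s^6 - 429*s^5 - 528*s^4 + 1637*s^3 + 270*s^2 - 2100*s + 1000)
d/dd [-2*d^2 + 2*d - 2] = 2 - 4*d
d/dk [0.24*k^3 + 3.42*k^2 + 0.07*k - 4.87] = 0.72*k^2 + 6.84*k + 0.07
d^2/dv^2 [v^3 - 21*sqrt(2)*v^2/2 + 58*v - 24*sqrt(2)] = 6*v - 21*sqrt(2)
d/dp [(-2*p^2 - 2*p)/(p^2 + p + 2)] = 4*(-2*p - 1)/(p^4 + 2*p^3 + 5*p^2 + 4*p + 4)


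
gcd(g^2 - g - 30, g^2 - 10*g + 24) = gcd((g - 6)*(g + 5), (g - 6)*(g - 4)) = g - 6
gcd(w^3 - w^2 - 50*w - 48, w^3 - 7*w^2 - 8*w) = w^2 - 7*w - 8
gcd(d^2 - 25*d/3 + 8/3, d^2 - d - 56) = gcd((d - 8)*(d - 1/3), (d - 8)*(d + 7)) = d - 8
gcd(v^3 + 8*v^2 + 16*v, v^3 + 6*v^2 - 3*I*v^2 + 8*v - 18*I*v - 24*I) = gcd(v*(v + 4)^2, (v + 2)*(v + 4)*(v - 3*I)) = v + 4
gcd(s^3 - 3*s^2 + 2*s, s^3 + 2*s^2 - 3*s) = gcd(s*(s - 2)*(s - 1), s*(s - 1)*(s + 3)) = s^2 - s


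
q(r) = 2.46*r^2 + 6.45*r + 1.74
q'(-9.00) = -37.83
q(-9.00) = 142.95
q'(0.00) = 6.45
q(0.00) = 1.74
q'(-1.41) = -0.49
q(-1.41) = -2.46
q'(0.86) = 10.68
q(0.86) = 9.11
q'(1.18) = 12.26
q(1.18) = 12.78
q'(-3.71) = -11.80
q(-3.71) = 11.67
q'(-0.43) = 4.33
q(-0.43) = -0.58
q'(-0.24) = 5.27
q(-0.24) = 0.33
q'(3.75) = 24.90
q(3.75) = 60.52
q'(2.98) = 21.11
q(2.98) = 42.81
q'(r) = 4.92*r + 6.45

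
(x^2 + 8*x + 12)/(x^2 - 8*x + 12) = (x^2 + 8*x + 12)/(x^2 - 8*x + 12)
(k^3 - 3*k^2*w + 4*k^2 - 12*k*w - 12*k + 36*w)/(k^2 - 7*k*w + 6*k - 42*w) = (-k^2 + 3*k*w + 2*k - 6*w)/(-k + 7*w)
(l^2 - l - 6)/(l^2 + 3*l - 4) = (l^2 - l - 6)/(l^2 + 3*l - 4)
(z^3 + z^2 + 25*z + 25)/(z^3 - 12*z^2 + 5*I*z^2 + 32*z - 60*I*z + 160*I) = (z^2 + z*(1 - 5*I) - 5*I)/(z^2 - 12*z + 32)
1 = 1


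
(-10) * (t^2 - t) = -10*t^2 + 10*t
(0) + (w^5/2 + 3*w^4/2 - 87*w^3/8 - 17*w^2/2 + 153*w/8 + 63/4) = w^5/2 + 3*w^4/2 - 87*w^3/8 - 17*w^2/2 + 153*w/8 + 63/4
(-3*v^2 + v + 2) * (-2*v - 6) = 6*v^3 + 16*v^2 - 10*v - 12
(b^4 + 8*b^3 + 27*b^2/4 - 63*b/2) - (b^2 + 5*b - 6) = b^4 + 8*b^3 + 23*b^2/4 - 73*b/2 + 6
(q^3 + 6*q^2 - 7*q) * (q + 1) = q^4 + 7*q^3 - q^2 - 7*q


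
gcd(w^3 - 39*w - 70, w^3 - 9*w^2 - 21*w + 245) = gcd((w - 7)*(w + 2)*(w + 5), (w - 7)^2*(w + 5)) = w^2 - 2*w - 35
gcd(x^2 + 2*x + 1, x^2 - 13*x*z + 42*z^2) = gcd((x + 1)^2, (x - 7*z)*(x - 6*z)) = 1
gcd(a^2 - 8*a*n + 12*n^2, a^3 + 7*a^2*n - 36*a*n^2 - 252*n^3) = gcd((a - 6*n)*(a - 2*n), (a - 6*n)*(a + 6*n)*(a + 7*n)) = a - 6*n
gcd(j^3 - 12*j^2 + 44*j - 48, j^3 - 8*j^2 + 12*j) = j^2 - 8*j + 12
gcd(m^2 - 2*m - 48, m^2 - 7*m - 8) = m - 8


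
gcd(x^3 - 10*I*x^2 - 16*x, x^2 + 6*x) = x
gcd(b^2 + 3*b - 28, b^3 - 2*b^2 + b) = 1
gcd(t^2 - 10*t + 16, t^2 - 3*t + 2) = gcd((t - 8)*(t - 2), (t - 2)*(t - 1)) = t - 2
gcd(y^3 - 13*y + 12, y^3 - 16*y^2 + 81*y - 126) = y - 3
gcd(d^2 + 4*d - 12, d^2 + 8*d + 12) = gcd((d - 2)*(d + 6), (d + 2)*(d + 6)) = d + 6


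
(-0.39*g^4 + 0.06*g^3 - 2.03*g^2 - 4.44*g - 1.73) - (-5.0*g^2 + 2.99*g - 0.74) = -0.39*g^4 + 0.06*g^3 + 2.97*g^2 - 7.43*g - 0.99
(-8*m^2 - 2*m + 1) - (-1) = -8*m^2 - 2*m + 2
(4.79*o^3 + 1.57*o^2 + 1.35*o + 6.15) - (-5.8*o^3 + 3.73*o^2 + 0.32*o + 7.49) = 10.59*o^3 - 2.16*o^2 + 1.03*o - 1.34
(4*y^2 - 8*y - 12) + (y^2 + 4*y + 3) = 5*y^2 - 4*y - 9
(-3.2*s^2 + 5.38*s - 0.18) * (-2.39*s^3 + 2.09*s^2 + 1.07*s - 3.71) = 7.648*s^5 - 19.5462*s^4 + 8.2504*s^3 + 17.2524*s^2 - 20.1524*s + 0.6678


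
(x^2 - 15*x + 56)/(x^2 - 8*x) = (x - 7)/x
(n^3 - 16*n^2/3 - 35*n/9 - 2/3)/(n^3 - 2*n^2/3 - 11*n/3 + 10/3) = (9*n^3 - 48*n^2 - 35*n - 6)/(3*(3*n^3 - 2*n^2 - 11*n + 10))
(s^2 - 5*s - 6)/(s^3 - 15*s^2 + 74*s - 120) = (s + 1)/(s^2 - 9*s + 20)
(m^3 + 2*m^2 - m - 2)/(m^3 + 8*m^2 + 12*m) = (m^2 - 1)/(m*(m + 6))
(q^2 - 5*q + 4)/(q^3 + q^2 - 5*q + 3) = (q - 4)/(q^2 + 2*q - 3)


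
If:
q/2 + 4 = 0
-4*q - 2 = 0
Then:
No Solution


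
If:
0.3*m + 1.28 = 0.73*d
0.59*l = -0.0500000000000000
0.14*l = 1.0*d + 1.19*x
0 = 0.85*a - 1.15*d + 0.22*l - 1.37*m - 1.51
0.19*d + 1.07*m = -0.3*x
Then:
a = 4.40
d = 1.80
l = -0.08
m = 0.11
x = -1.52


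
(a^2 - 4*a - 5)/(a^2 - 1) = (a - 5)/(a - 1)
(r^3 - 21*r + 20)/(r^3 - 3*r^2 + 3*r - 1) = (r^2 + r - 20)/(r^2 - 2*r + 1)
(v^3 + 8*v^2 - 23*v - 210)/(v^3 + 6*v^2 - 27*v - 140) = (v + 6)/(v + 4)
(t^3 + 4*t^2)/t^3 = (t + 4)/t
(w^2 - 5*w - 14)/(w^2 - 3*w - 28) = (w + 2)/(w + 4)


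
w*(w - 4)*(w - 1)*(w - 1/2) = w^4 - 11*w^3/2 + 13*w^2/2 - 2*w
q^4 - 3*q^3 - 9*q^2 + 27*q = q*(q - 3)^2*(q + 3)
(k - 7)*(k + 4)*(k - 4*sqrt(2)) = k^3 - 4*sqrt(2)*k^2 - 3*k^2 - 28*k + 12*sqrt(2)*k + 112*sqrt(2)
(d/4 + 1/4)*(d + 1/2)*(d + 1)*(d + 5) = d^4/4 + 15*d^3/8 + 29*d^2/8 + 21*d/8 + 5/8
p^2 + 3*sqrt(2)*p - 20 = (p - 2*sqrt(2))*(p + 5*sqrt(2))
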